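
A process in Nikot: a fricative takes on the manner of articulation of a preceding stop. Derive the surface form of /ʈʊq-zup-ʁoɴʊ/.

The rule targets /z/ (voiced alveolar fricative), which sits after the trigger /q/ (stop).
A voiced alveolar stop is [d], so the surface segment is [d].
The same rule applies at the second boundary: /ʁ/ → [ɢ] next to /p/.

[ʈʊqdupɢoɴʊ]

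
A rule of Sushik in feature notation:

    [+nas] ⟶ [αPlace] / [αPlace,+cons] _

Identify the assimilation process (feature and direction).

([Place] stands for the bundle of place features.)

progressive place assimilation

The rule copies the place features (abbreviated [Place]) from the environment onto the target, so the assimilating feature is place.
Since the environment is written before the underscore, the trigger precedes the target; the direction is progressive.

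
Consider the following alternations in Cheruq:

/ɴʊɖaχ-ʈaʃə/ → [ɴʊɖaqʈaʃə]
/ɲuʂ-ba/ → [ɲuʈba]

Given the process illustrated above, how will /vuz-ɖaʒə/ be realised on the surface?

[vudɖaʒə]

The data show regressive manner assimilation: /χ/ → [q] before /ʈ/; /ʂ/ → [ʈ] before /b/. In each pair only manner changes, matching the following consonant, while place and voice stay constant.
The rule targets /z/ (voiced alveolar fricative), which sits before the trigger /ɖ/ (stop).
The voiced alveolar stop is [d], so /z/ → [d].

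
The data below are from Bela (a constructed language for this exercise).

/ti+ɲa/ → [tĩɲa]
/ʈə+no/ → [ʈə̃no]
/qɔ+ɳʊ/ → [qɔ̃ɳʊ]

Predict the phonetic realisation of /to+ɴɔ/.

[tõɴɔ]

The data show regressive nasality assimilation (vowel nasalisation): /i/ → [ĩ] before /ɲ/; /ə/ → [ə̃] before /n/; /ɔ/ → [ɔ̃] before /ɳ/ — a vowel is nasalised by an immediately following nasal consonant.
/o/ sits next to the nasal /ɴ/ and is therefore nasalised to [õ].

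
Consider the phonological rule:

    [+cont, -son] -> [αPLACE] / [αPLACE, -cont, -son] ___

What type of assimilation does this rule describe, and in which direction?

progressive place assimilation

The rule copies the place features (abbreviated [PLACE]) from the environment onto the target, so the assimilating feature is place.
The conditioning segment sits to the left of the focus bar, meaning the trigger precedes the segment that changes — progressive assimilation.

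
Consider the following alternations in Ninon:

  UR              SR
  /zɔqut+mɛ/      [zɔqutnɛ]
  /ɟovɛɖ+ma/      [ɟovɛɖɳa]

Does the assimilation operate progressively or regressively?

progressive

Comparing underlying and surface forms, /m/ → [n] is the alternation; the neighbouring /t/ is constant.
/m/ is bilabial while /t/ is alveolar; the output [n] is alveolar, matching the trigger — so the feature that spreads is place.
The same holds elsewhere in the data: /m/ → [ɳ] after /ɖ/ (bilabial → retroflex, matching retroflex) — only place changes, and always toward the preceding segment.
Since the segment that changes follows the conditioning segment, the assimilation is progressive.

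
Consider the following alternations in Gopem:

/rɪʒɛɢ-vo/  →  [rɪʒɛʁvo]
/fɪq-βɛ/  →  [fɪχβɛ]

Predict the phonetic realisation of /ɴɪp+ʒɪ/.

The data show regressive manner assimilation: /ɢ/ → [ʁ] before /v/; /q/ → [χ] before /β/. In each pair only manner changes, matching the following consonant, while place and voice stay constant.
The rule targets /p/ (voiceless bilabial stop), which sits before the trigger /ʒ/ (fricative).
The voiceless bilabial fricative is [ɸ], so /p/ → [ɸ].

[ɴɪɸʒɪ]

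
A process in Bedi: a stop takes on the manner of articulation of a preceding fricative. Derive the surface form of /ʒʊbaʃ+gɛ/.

The rule targets /g/ (voiced velar stop), which sits after the trigger /ʃ/ (fricative).
Changing only its manner to fricative gives [ɣ] — the voiced velar fricative.

[ʒʊbaʃɣɛ]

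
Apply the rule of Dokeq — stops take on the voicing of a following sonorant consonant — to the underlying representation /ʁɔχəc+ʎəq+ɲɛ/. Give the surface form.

[ʁɔχəɟʎəɢɲɛ]

/c/ is a voiceless palatal stop. The following trigger /ʎ/ is voiced, so /c/ must become voiced as well.
A voiced palatal stop is [ɟ], so the surface segment is [ɟ].
The same rule applies at the second boundary: /q/ → [ɢ] next to /ɲ/.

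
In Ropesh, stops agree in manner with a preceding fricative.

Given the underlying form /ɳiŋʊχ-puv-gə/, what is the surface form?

/p/ is a voiceless bilabial stop. The preceding trigger /χ/ is a fricative, so /p/ must become a fricative as well.
A voiceless bilabial fricative is [ɸ], so the surface segment is [ɸ].
The same rule applies at the second boundary: /g/ → [ɣ] next to /v/.

[ɳiŋʊχɸuvɣə]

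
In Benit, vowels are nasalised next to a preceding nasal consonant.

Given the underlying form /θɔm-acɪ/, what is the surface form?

[θɔmãcɪ]

/a/ sits next to the nasal /m/ and is therefore nasalised to [ã].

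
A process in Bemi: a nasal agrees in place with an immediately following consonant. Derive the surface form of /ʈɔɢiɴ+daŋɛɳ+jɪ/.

[ʈɔɢindaŋɛɲjɪ]

The rule targets /ɴ/ (voiced uvular nasal), which sits before the trigger /d/ (alveolar).
The voiced alveolar nasal is [n], so /ɴ/ → [n].
The same rule applies at the second boundary: /ɳ/ → [ɲ] next to /j/.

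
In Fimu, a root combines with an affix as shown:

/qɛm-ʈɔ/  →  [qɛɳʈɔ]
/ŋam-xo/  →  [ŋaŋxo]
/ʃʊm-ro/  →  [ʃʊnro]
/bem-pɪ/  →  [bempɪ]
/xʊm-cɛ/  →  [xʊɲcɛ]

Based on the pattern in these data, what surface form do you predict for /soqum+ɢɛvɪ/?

[soquɴɢɛvɪ]

The data show regressive place assimilation: /m/ → [ɳ] before /ʈ/; /m/ → [ŋ] before /x/; /m/ → [n] before /r/; /m/ → [ɲ] before /c/. In each pair only place changes, matching the following consonant, while manner and voice stay constant.
No alternation appears in [bempɪ]: there the adjacent consonants already agree in place (/m/ and /p/ are both bilabial), so this form is consistent with the same rule.
The rule targets /m/ (voiced bilabial nasal), which sits before the trigger /ɢ/ (uvular).
The voiced uvular nasal is [ɴ], so /m/ → [ɴ].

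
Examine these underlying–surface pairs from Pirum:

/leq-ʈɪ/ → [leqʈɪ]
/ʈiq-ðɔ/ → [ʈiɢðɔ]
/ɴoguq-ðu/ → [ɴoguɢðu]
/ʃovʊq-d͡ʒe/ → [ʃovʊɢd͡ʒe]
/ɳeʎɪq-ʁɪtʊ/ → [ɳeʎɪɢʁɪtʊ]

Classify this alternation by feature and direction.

regressive voicing assimilation

Underlying /q/ is realised as [ɢ] next to /ð/; /ð/ itself does not change.
The change voiceless → voiced matches the voicing of the following /ð/, identifying this as voicing assimilation.
Place and manner are unchanged, so the assimilation is partial, not total.
The other alternating forms pattern the same way: /q/ → [ɢ] before /d͡ʒ/ (voiceless → voiced, matching voiced); /q/ → [ɢ] before /ʁ/ (voiceless → voiced, matching voiced) — only voicing changes, and always toward the following segment.
No alternation appears in [leqʈɪ]: there the adjacent consonants already agree in voicing (/q/ and /ʈ/ are both voiceless), so this form is consistent with the same rule.
The trigger is the following segment, so the direction is regressive (anticipatory).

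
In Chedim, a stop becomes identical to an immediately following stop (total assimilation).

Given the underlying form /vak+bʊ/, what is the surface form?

[vabbʊ]

/k/ is the segment targeted by the rule; it sits immediately before /b/, so it assimilates completely and surfaces as [b].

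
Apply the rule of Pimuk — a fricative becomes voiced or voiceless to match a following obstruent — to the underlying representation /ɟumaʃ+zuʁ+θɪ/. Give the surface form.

/ʃ/ is a voiceless postalveolar fricative. The following trigger /z/ is voiced, so /ʃ/ must become voiced as well.
A voiced postalveolar fricative is [ʒ], so the surface segment is [ʒ].
The same rule applies at the second boundary: /ʁ/ → [χ] next to /θ/.

[ɟumaʒzuχθɪ]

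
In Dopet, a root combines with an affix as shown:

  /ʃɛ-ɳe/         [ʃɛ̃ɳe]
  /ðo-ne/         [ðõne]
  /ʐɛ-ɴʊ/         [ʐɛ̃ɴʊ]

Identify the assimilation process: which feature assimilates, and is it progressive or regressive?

regressive nasality assimilation (vowel nasalisation)

The vowel /ɛ/ surfaces as nasalised [ɛ̃] next to the following nasal /ɳ/ — it has acquired the [+nasal] feature of its neighbour.
Likewise in the remaining data: /o/ → [õ] before /n/; /ɛ/ → [ɛ̃] before /ɴ/ — each time a vowel is nasalised next to a following nasal.
Because the conditioning nasal is to the right of the vowel that changes, the process is regressive (anticipatory).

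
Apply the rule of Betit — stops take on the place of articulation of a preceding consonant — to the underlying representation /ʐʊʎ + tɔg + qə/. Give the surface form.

/t/ is a voiceless alveolar stop. The preceding trigger /ʎ/ is palatal, so /t/ must become palatal as well.
A voiceless palatal stop is [c], so the surface segment is [c].
The same rule applies at the second boundary: /q/ → [k] next to /g/.

[ʐʊʎcɔgkə]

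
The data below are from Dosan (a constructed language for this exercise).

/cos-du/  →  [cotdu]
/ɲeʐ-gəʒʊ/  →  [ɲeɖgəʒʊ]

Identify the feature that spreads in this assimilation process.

Comparing underlying and surface forms, /s/ → [t] is the alternation; the neighbouring /d/ is constant.
/s/ is a fricative while /d/ is a stop; the output [t] is a stop, matching the trigger — so the feature that spreads is manner.
The other alternating form patterns the same way: /ʐ/ → [ɖ] before /g/ (fricative → stop, matching a stop) — only manner changes, and always toward the following segment.

manner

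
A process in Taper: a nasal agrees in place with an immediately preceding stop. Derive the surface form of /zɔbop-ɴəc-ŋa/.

The rule targets /ɴ/ (voiced uvular nasal), which sits after the trigger /p/ (bilabial).
The voiced bilabial nasal is [m], so /ɴ/ → [m].
At the second juncture, /ŋ/ likewise becomes [ɲ] adjacent to /c/.

[zɔbopməcɲa]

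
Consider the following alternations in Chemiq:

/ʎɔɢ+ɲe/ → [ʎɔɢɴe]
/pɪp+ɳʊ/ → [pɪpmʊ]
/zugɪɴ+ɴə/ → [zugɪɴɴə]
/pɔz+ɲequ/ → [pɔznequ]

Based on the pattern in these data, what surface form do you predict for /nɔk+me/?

[nɔkŋe]

The data show progressive place assimilation: /ɲ/ → [ɴ] after /ɢ/; /ɳ/ → [m] after /p/; /ɲ/ → [n] after /z/. In each pair only place changes, matching the preceding consonant, while manner and voice stay constant.
No alternation appears in [zugɪɴɴə]: there the adjacent consonants already agree in place (/ɴ/ and /ɴ/ are both uvular), so this form is consistent with the same rule.
/m/ is a voiced bilabial nasal. The preceding trigger /k/ is velar, so /m/ must become velar as well.
A voiced velar nasal is [ŋ], so the surface segment is [ŋ].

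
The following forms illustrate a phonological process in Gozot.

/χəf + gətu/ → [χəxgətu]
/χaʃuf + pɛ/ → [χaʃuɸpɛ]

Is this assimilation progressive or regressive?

The segment that alternates is /f/, which surfaces as [x] when adjacent to /g/.
The change labiodental → velar matches the place of the following /g/, identifying this as place assimilation.
Checking the remaining alternation: /f/ → [ɸ] before /p/ (labiodental → bilabial, matching bilabial) — only place changes, and always toward the following segment.
The trigger is the following segment, so the direction is regressive (anticipatory).

regressive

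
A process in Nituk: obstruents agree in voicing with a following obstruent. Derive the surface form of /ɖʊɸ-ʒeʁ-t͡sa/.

The rule targets /ɸ/ (voiceless bilabial fricative), which sits before the trigger /ʒ/ (voiced).
The voiced bilabial fricative is [β], so /ɸ/ → [β].
The same rule applies at the second boundary: /ʁ/ → [χ] next to /t͡s/.

[ɖʊβʒeχt͡sa]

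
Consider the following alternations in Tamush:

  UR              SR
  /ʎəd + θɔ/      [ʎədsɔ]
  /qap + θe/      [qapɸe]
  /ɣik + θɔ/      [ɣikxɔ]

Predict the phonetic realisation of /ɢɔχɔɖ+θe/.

The data show progressive place assimilation: /θ/ → [s] after /d/; /θ/ → [ɸ] after /p/; /θ/ → [x] after /k/. In each pair only place changes, matching the preceding consonant, while manner and voice stay constant.
The rule targets /θ/ (voiceless dental fricative), which sits after the trigger /ɖ/ (retroflex).
The voiceless retroflex fricative is [ʂ], so /θ/ → [ʂ].

[ɢɔχɔɖʂe]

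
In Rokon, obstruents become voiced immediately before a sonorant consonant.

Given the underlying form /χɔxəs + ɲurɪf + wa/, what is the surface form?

The rule targets /s/ (voiceless alveolar fricative), which sits before the trigger /ɲ/ (voiced).
The voiced alveolar fricative is [z], so /s/ → [z].
The same rule applies at the second boundary: /f/ → [v] next to /w/.

[χɔxəzɲurɪvwa]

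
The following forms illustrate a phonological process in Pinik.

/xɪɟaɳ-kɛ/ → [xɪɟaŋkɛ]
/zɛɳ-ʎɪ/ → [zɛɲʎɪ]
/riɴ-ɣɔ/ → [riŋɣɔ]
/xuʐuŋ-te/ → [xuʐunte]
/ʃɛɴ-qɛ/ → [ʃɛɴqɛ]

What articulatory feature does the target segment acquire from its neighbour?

place

Underlying /ɳ/ is realised as [ŋ] next to /k/; /k/ itself does not change.
The change retroflex → velar matches the place of the following /k/, identifying this as place assimilation.
Checking the remaining alternations: /ɳ/ → [ɲ] before /ʎ/ (retroflex → palatal, matching palatal); /ɴ/ → [ŋ] before /ɣ/ (uvular → velar, matching velar); /ŋ/ → [n] before /t/ (velar → alveolar, matching alveolar) — only place changes, and always toward the following segment.
No alternation appears in [ʃɛɴqɛ]: there the adjacent consonants already agree in place (/ɴ/ and /q/ are both uvular), so this form is consistent with the same rule.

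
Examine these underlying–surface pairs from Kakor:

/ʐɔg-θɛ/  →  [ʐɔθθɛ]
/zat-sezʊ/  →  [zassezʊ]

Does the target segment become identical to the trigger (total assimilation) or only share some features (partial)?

total assimilation

Underlying /g/ is realised as [θ] next to /θ/; /θ/ itself does not change.
The output [θ] is identical to the trigger /θ/ — every feature (place, manner, voicing) has been copied — so this is total assimilation.
The remaining alternation confirms this: /t/ → [s] before /s/ — in each case the output is a copy of the following consonant.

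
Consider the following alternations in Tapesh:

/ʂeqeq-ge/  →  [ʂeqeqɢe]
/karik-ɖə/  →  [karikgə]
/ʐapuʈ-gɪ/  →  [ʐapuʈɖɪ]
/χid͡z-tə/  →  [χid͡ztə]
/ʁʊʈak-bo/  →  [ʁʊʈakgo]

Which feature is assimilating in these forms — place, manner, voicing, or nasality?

place

Comparing underlying and surface forms, /g/ → [ɢ] is the alternation; the neighbouring /q/ is constant.
/g/ is velar while /q/ is uvular; the output [ɢ] is uvular, matching the trigger — so the feature that spreads is place.
The other alternating forms pattern the same way: /ɖ/ → [g] after /k/ (retroflex → velar, matching velar); /g/ → [ɖ] after /ʈ/ (velar → retroflex, matching retroflex); /b/ → [g] after /k/ (bilabial → velar, matching velar) — only place changes, and always toward the preceding segment.
Nothing changes in [χid͡ztə]: there the adjacent consonants already agree in place (/t/ and /d͡z/ are both alveolar), so this form is consistent with the same rule.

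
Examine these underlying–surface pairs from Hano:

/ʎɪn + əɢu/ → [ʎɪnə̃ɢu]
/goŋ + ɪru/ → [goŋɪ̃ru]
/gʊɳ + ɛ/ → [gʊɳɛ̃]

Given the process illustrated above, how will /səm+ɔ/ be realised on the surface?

The data show progressive nasality assimilation (vowel nasalisation): /ə/ → [ə̃] after /n/; /ɪ/ → [ɪ̃] after /ŋ/; /ɛ/ → [ɛ̃] after /ɳ/ — a vowel is nasalised by an immediately preceding nasal consonant.
/ɔ/ sits next to the nasal /m/ and is therefore nasalised to [ɔ̃].

[səmɔ̃]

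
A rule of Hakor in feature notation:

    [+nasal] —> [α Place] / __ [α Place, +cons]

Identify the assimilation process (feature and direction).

The shared variable α links the value of the place features (abbreviated [Place]) on the target to the same value on the neighbouring segment, so place is the feature that assimilates.
Since the environment is written after the underscore, the trigger follows the target; the direction is regressive.

regressive place assimilation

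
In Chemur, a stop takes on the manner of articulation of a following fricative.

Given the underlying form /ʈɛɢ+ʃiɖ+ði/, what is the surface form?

[ʈɛʁʃiʐði]

The rule targets /ɢ/ (voiced uvular stop), which sits before the trigger /ʃ/ (fricative).
Changing only its manner to fricative gives [ʁ] — the voiced uvular fricative.
At the second juncture, /ɖ/ likewise becomes [ʐ] adjacent to /ð/.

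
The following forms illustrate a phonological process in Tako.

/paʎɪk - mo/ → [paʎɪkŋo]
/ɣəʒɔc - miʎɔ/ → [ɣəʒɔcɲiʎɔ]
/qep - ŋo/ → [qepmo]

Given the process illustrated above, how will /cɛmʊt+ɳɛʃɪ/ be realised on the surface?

[cɛmʊtnɛʃɪ]

The data show progressive place assimilation: /m/ → [ŋ] after /k/; /m/ → [ɲ] after /c/; /ŋ/ → [m] after /p/. In each pair only place changes, matching the preceding consonant, while manner and voice stay constant.
/ɳ/ is a voiced retroflex nasal. The preceding trigger /t/ is alveolar, so /ɳ/ must become alveolar as well.
Changing only its place to alveolar gives [n] — the voiced alveolar nasal.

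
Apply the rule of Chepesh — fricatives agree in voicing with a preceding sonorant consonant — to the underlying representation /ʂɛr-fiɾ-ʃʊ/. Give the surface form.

[ʂɛrviɾʒʊ]

The rule targets /f/ (voiceless labiodental fricative), which sits after the trigger /r/ (voiced).
The voiced labiodental fricative is [v], so /f/ → [v].
The same rule applies at the second boundary: /ʃ/ → [ʒ] next to /ɾ/.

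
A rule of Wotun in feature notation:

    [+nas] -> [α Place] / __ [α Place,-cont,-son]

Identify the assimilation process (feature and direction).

The rule copies the place features (abbreviated [Place]) from the environment onto the target, so the assimilating feature is place.
The conditioning segment sits to the right of the focus bar, meaning the trigger follows the segment that changes — regressive assimilation.

regressive place assimilation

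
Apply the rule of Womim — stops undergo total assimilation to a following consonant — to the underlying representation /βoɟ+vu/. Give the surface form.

[βovvu]

/ɟ/ is the segment targeted by the rule; it sits immediately before /v/, so it assimilates completely and surfaces as [v].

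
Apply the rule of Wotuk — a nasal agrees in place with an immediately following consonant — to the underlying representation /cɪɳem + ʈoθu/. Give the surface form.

[cɪɳeɳʈoθu]

The rule targets /m/ (voiced bilabial nasal), which sits before the trigger /ʈ/ (retroflex).
A voiced retroflex nasal is [ɳ], so the surface segment is [ɳ].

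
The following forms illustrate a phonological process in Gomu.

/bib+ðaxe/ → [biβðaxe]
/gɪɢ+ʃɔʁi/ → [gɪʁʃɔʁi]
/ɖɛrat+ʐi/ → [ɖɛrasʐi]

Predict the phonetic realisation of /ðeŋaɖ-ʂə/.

The data show regressive manner assimilation: /b/ → [β] before /ð/; /ɢ/ → [ʁ] before /ʃ/; /t/ → [s] before /ʐ/. In each pair only manner changes, matching the following consonant, while place and voice stay constant.
The rule targets /ɖ/ (voiced retroflex stop), which sits before the trigger /ʂ/ (fricative).
The voiced retroflex fricative is [ʐ], so /ɖ/ → [ʐ].

[ðeŋaʐʂə]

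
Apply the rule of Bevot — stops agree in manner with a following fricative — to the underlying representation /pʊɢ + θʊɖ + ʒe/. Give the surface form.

[pʊʁθʊʐʒe]

The rule targets /ɢ/ (voiced uvular stop), which sits before the trigger /θ/ (fricative).
Changing only its manner to fricative gives [ʁ] — the voiced uvular fricative.
At the second juncture, /ɖ/ likewise becomes [ʐ] adjacent to /ʒ/.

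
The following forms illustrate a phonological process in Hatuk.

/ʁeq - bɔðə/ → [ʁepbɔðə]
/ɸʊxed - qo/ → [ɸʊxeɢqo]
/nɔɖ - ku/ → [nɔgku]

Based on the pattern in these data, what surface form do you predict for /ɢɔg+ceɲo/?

[ɢɔɟceɲo]

The data show regressive place assimilation: /q/ → [p] before /b/; /d/ → [ɢ] before /q/; /ɖ/ → [g] before /k/. In each pair only place changes, matching the following consonant, while manner and voice stay constant.
/g/ is a voiced velar stop. The following trigger /c/ is palatal, so /g/ must become palatal as well.
Changing only its place to palatal gives [ɟ] — the voiced palatal stop.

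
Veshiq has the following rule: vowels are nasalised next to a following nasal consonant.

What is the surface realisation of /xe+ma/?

[xẽma]

The vowel /e/ is adjacent to the following nasal /m/, so it acquires [+nasal] and surfaces as [ẽ].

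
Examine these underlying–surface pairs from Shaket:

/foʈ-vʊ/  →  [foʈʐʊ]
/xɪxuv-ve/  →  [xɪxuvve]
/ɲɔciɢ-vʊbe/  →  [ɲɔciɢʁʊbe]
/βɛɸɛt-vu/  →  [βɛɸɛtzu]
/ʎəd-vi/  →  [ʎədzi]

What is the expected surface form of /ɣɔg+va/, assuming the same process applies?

[ɣɔgɣa]

The data show progressive place assimilation: /v/ → [ʐ] after /ʈ/; /v/ → [ʁ] after /ɢ/; /v/ → [z] after /t/; /v/ → [z] after /d/. In each pair only place changes, matching the preceding consonant, while manner and voice stay constant.
Nothing changes in [xɪxuvve]: there the adjacent consonants already agree in place (/v/ and /v/ are both labiodental), so this form is consistent with the same rule.
/v/ is a voiced labiodental fricative. The preceding trigger /g/ is velar, so /v/ must become velar as well.
The voiced velar fricative is [ɣ], so /v/ → [ɣ].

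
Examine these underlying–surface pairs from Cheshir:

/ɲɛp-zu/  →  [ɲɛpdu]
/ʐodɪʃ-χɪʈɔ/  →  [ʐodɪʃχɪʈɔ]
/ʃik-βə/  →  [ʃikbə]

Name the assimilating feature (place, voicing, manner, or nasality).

manner

Comparing underlying and surface forms, /z/ → [d] is the alternation; the neighbouring /p/ is constant.
/z/ is a fricative while /p/ is a stop; the output [d] is a stop, matching the trigger — so the feature that spreads is manner.
The other alternating form patterns the same way: /β/ → [b] after /k/ (fricative → stop, matching a stop) — only manner changes, and always toward the preceding segment.
No alternation appears in [ʐodɪʃχɪʈɔ]: there the adjacent consonants already agree in manner (/χ/ and /ʃ/ are both fricatives), so this form is consistent with the same rule.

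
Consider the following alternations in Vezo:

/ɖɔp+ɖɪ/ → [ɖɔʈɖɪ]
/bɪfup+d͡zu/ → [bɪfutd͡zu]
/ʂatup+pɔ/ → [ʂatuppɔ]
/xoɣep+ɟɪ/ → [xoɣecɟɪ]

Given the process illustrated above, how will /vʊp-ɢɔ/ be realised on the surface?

[vʊqɢɔ]

The data show regressive place assimilation: /p/ → [ʈ] before /ɖ/; /p/ → [t] before /d͡z/; /p/ → [c] before /ɟ/. In each pair only place changes, matching the following consonant, while manner and voice stay constant.
Nothing changes in [ʂatuppɔ]: there the adjacent consonants already agree in place (/p/ and /p/ are both bilabial), so this form is consistent with the same rule.
/p/ is a voiceless bilabial stop. The following trigger /ɢ/ is uvular, so /p/ must become uvular as well.
The voiceless uvular stop is [q], so /p/ → [q].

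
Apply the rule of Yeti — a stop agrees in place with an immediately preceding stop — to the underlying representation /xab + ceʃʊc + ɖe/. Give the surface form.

[xabpeʃʊcɟe]

The rule targets /c/ (voiceless palatal stop), which sits after the trigger /b/ (bilabial).
The voiceless bilabial stop is [p], so /c/ → [p].
The same rule applies at the second boundary: /ɖ/ → [ɟ] next to /c/.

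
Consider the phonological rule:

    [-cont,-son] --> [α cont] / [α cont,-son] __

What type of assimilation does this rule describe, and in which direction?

The rule copies [cont] (continuancy) from the environment onto the target stops; since [±cont] encodes the stop/fricative manner contrast, the assimilating dimension is manner.
Since the environment is written before the underscore, the trigger precedes the target; the direction is progressive.

progressive manner assimilation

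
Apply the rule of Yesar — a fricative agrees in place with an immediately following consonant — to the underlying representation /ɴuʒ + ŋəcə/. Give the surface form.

The rule targets /ʒ/ (voiced postalveolar fricative), which sits before the trigger /ŋ/ (velar).
A voiced velar fricative is [ɣ], so the surface segment is [ɣ].

[ɴuɣŋəcə]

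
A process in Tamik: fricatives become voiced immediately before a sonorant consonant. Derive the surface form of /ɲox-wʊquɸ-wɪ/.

The rule targets /x/ (voiceless velar fricative), which sits before the trigger /w/ (voiced).
A voiced velar fricative is [ɣ], so the surface segment is [ɣ].
At the second juncture, /ɸ/ likewise becomes [β] adjacent to /w/.

[ɲoɣwʊquβwɪ]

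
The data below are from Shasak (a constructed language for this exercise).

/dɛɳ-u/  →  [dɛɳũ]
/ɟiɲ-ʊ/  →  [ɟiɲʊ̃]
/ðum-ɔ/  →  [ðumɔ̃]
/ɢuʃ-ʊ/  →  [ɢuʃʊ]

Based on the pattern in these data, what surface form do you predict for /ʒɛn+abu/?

The data show progressive nasality assimilation (vowel nasalisation): /u/ → [ũ] after /ɳ/; /ʊ/ → [ʊ̃] after /ɲ/; /ɔ/ → [ɔ̃] after /m/ — a vowel is nasalised by an immediately preceding nasal consonant.
No change occurs in [ɢuʃʊ] because the vowel at the boundary is adjacent to an oral consonant, not a nasal (/ʊ/ next to /ʃ/).
/a/ sits next to the nasal /n/ and is therefore nasalised to [ã].

[ʒɛnãbu]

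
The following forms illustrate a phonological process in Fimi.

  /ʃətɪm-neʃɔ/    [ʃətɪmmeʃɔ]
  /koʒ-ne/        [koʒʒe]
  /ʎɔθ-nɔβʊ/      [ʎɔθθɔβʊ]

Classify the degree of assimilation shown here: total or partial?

Underlying /n/ is realised as [ʒ] next to /ʒ/; /ʒ/ itself does not change.
The output [ʒ] is identical to the trigger /ʒ/ — every feature (place, manner, voicing) has been copied — so this is total assimilation.
The other forms behave the same way: /n/ → [m] after /m/; /n/ → [θ] after /θ/ — in each case the output is a copy of the preceding consonant.

total assimilation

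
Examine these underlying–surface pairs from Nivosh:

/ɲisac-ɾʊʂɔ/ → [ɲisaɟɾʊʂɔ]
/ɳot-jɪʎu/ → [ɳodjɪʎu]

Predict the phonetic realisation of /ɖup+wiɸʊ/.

[ɖubwiɸʊ]

The data show regressive voicing assimilation: /c/ → [ɟ] before /ɾ/; /t/ → [d] before /j/. In each pair only voicing changes, matching the following consonant, while place and manner stay constant.
/p/ is a voiceless bilabial stop. The following trigger /w/ is voiced, so /p/ must become voiced as well.
The voiced bilabial stop is [b], so /p/ → [b].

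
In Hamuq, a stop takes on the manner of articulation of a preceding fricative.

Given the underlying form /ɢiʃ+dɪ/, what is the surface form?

/d/ is a voiced alveolar stop. The preceding trigger /ʃ/ is a fricative, so /d/ must become a fricative as well.
Changing only its manner to fricative gives [z] — the voiced alveolar fricative.

[ɢiʃzɪ]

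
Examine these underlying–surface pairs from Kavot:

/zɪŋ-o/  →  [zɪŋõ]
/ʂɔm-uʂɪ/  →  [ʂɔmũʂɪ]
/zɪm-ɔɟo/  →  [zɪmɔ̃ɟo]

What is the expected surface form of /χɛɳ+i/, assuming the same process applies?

The data show progressive nasality assimilation (vowel nasalisation): /o/ → [õ] after /ŋ/; /u/ → [ũ] after /m/; /ɔ/ → [ɔ̃] after /m/ — a vowel is nasalised by an immediately preceding nasal consonant.
The vowel /i/ is adjacent to the preceding nasal /ɳ/, so it acquires [+nasal] and surfaces as [ĩ].

[χɛɳĩ]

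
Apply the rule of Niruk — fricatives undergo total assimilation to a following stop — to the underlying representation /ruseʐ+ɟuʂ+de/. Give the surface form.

/ʐ/ is the segment targeted by the rule; it sits immediately before /ɟ/, so it assimilates completely and surfaces as [ɟ].
The same rule applies at the second boundary: /ʂ/ → [d] next to /d/.

[ruseɟɟudde]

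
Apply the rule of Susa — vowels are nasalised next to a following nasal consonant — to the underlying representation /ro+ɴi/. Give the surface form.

The vowel /o/ is adjacent to the following nasal /ɴ/, so it acquires [+nasal] and surfaces as [õ].

[rõɴi]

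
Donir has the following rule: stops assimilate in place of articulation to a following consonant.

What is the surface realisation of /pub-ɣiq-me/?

The rule targets /b/ (voiced bilabial stop), which sits before the trigger /ɣ/ (velar).
The voiced velar stop is [g], so /b/ → [g].
At the second juncture, /q/ likewise becomes [p] adjacent to /m/.

[pugɣipme]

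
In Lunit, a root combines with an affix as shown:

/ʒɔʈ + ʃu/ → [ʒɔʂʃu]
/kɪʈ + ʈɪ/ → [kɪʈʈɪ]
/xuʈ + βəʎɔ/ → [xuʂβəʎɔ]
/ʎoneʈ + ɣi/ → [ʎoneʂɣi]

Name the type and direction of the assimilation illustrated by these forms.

regressive manner assimilation

Underlying /ʈ/ is realised as [ʂ] next to /ʃ/; /ʃ/ itself does not change.
/ʈ/ is a stop while /ʃ/ is a fricative; the output [ʂ] is a fricative, matching the trigger — so the feature that spreads is manner.
Place and voice are unchanged, so the assimilation is partial, not total.
The other alternating forms pattern the same way: /ʈ/ → [ʂ] before /β/ (stop → fricative, matching a fricative); /ʈ/ → [ʂ] before /ɣ/ (stop → fricative, matching a fricative) — only manner changes, and always toward the following segment.
No alternation appears in [kɪʈʈɪ]: there the adjacent consonants already agree in manner (/ʈ/ and /ʈ/ are both stops), so this form is consistent with the same rule.
Since the segment that changes precedes the conditioning segment, the assimilation is regressive.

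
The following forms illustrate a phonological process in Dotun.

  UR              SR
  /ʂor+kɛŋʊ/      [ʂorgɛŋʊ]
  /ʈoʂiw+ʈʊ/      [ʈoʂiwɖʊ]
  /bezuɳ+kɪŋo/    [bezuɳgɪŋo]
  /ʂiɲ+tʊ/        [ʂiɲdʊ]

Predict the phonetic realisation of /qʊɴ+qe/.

The data show progressive voicing assimilation: /k/ → [g] after /r/; /ʈ/ → [ɖ] after /w/; /k/ → [g] after /ɳ/; /t/ → [d] after /ɲ/. In each pair only voicing changes, matching the preceding consonant, while place and manner stay constant.
/q/ is a voiceless uvular stop. The preceding trigger /ɴ/ is voiced, so /q/ must become voiced as well.
The voiced uvular stop is [ɢ], so /q/ → [ɢ].

[qʊɴɢe]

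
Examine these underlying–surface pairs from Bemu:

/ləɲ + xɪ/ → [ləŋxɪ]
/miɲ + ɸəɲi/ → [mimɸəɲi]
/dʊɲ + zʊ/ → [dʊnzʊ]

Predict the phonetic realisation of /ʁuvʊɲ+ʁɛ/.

[ʁuvʊɴʁɛ]

The data show regressive place assimilation: /ɲ/ → [ŋ] before /x/; /ɲ/ → [m] before /ɸ/; /ɲ/ → [n] before /z/. In each pair only place changes, matching the following consonant, while manner and voice stay constant.
The rule targets /ɲ/ (voiced palatal nasal), which sits before the trigger /ʁ/ (uvular).
The voiced uvular nasal is [ɴ], so /ɲ/ → [ɴ].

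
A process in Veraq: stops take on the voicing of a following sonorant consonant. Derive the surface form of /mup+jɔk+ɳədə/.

/p/ is a voiceless bilabial stop. The following trigger /j/ is voiced, so /p/ must become voiced as well.
A voiced bilabial stop is [b], so the surface segment is [b].
The same rule applies at the second boundary: /k/ → [g] next to /ɳ/.

[mubjɔgɳədə]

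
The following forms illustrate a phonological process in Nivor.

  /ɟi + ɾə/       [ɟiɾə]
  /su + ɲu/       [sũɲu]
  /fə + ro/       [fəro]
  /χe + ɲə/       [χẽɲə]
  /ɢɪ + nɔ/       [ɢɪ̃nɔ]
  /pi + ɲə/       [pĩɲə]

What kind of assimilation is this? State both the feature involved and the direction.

regressive nasality assimilation (vowel nasalisation)

The vowel /u/ surfaces as nasalised [ũ] next to the following nasal /ɲ/ — it has acquired the [+nasal] feature of its neighbour.
Likewise in the remaining data: /e/ → [ẽ] before /ɲ/; /ɪ/ → [ɪ̃] before /n/; /i/ → [ĩ] before /ɲ/ — each time a vowel is nasalised next to a following nasal.
No change occurs in [ɟiɾə], [fəro] because the vowel at the boundary is adjacent to an oral consonant, not a nasal (/i/ next to /ɾ/; /ə/ next to /r/).
Because the conditioning nasal is to the right of the vowel that changes, the process is regressive (anticipatory).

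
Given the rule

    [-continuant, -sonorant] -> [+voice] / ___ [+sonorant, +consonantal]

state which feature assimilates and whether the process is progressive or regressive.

regressive voicing assimilation

The target ([-continuant, -sonorant], stops) acquires [+voice] next to a sonorant consonant ([+sonorant, +consonantal]) — it takes on the voicing of its neighbour, so the feature that spreads is voicing.
Since the environment is written after the underscore, the trigger follows the target; the direction is regressive.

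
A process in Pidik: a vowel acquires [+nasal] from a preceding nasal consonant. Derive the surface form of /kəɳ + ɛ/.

/ɛ/ sits next to the nasal /ɳ/ and is therefore nasalised to [ɛ̃].

[kəɳɛ̃]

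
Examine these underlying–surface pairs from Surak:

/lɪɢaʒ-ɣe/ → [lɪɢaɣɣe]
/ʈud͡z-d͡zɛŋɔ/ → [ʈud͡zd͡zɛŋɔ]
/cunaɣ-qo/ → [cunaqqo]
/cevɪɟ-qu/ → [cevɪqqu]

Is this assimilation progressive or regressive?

regressive

Underlying /ʒ/ is realised as [ɣ] next to /ɣ/; /ɣ/ itself does not change.
The output [ɣ] is identical to the trigger /ɣ/ — every feature (place, manner, voicing) has been copied — so this is total assimilation.
The other forms behave the same way: /ɣ/ → [q] before /q/; /ɟ/ → [q] before /q/ — in each case the output is a copy of the following consonant.
In [ʈud͡zd͡zɛŋɔ] the two consonants at the boundary are already identical (/d͡z/ + /d͡z/), so the rule applies vacuously and nothing changes.
The trigger is the following segment, so the direction is regressive (anticipatory).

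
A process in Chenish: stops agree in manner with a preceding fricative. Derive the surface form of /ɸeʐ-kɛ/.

[ɸeʐxɛ]

/k/ is a voiceless velar stop. The preceding trigger /ʐ/ is a fricative, so /k/ must become a fricative as well.
The voiceless velar fricative is [x], so /k/ → [x].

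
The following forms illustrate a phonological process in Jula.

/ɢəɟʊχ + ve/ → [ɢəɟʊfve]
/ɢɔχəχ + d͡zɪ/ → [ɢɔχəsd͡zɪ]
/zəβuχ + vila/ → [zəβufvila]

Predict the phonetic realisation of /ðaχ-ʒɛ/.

The data show regressive place assimilation: /χ/ → [f] before /v/; /χ/ → [s] before /d͡z/. In each pair only place changes, matching the following consonant, while manner and voice stay constant.
The rule targets /χ/ (voiceless uvular fricative), which sits before the trigger /ʒ/ (postalveolar).
Changing only its place to postalveolar gives [ʃ] — the voiceless postalveolar fricative.

[ðaʃʒɛ]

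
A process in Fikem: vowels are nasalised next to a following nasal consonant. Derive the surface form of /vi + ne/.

[vĩne]

/i/ sits next to the nasal /n/ and is therefore nasalised to [ĩ].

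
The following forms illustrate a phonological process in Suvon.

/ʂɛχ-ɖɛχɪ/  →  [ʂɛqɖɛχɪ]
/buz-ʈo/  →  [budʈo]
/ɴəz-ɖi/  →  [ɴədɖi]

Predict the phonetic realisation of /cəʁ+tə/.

The data show regressive manner assimilation: /χ/ → [q] before /ɖ/; /z/ → [d] before /ʈ/; /z/ → [d] before /ɖ/. In each pair only manner changes, matching the following consonant, while place and voice stay constant.
/ʁ/ is a voiced uvular fricative. The following trigger /t/ is a stop, so /ʁ/ must become a stop as well.
Changing only its manner to stop gives [ɢ] — the voiced uvular stop.

[cəɢtə]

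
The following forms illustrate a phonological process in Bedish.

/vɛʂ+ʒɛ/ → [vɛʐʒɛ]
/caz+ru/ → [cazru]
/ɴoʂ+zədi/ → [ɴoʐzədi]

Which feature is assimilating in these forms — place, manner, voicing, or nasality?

voicing

Underlying /ʂ/ is realised as [ʐ] next to /ʒ/; /ʒ/ itself does not change.
The change voiceless → voiced matches the voicing of the following /ʒ/, identifying this as voicing assimilation.
The other alternating form patterns the same way: /ʂ/ → [ʐ] before /z/ (voiceless → voiced, matching voiced) — only voicing changes, and always toward the following segment.
No alternation appears in [cazru]: there the adjacent consonants already agree in voicing (/z/ and /r/ are both voiced), so this form is consistent with the same rule.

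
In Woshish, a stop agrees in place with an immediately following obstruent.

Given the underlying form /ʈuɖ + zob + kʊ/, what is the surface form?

[ʈudzogkʊ]

/ɖ/ is a voiced retroflex stop. The following trigger /z/ is alveolar, so /ɖ/ must become alveolar as well.
A voiced alveolar stop is [d], so the surface segment is [d].
At the second juncture, /b/ likewise becomes [g] adjacent to /k/.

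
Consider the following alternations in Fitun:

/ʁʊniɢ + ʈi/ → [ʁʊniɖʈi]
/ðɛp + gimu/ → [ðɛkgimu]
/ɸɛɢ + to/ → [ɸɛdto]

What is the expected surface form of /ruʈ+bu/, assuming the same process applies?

[rupbu]

The data show regressive place assimilation: /ɢ/ → [ɖ] before /ʈ/; /p/ → [k] before /g/; /ɢ/ → [d] before /t/. In each pair only place changes, matching the following consonant, while manner and voice stay constant.
/ʈ/ is a voiceless retroflex stop. The following trigger /b/ is bilabial, so /ʈ/ must become bilabial as well.
A voiceless bilabial stop is [p], so the surface segment is [p].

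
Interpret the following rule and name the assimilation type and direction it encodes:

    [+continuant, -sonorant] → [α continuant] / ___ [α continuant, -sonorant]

regressive manner assimilation

The rule copies [continuant] (continuancy) from the environment onto the target fricatives; since [±continuant] encodes the stop/fricative manner contrast, the assimilating dimension is manner.
The conditioning segment sits to the right of the focus bar, meaning the trigger follows the segment that changes — regressive assimilation.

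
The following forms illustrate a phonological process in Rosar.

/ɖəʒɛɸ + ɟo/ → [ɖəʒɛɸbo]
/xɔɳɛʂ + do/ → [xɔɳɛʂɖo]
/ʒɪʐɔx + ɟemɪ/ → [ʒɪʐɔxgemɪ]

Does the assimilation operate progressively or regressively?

The segment that alternates is /ɟ/, which surfaces as [b] when adjacent to /ɸ/.
The change palatal → bilabial matches the place of the preceding /ɸ/, identifying this as place assimilation.
The other alternating forms pattern the same way: /d/ → [ɖ] after /ʂ/ (alveolar → retroflex, matching retroflex); /ɟ/ → [g] after /x/ (palatal → velar, matching velar) — only place changes, and always toward the preceding segment.
Since the segment that changes follows the conditioning segment, the assimilation is progressive.

progressive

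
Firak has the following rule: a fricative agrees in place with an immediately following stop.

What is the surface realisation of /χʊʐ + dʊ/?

[χʊzdʊ]

/ʐ/ is a voiced retroflex fricative. The following trigger /d/ is alveolar, so /ʐ/ must become alveolar as well.
The voiced alveolar fricative is [z], so /ʐ/ → [z].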